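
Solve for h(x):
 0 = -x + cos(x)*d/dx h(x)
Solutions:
 h(x) = C1 + Integral(x/cos(x), x)


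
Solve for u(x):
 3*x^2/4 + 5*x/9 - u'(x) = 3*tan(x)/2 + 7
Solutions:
 u(x) = C1 + x^3/4 + 5*x^2/18 - 7*x + 3*log(cos(x))/2


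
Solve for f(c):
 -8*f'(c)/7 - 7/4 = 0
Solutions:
 f(c) = C1 - 49*c/32


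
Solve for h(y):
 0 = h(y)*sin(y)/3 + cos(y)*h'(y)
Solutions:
 h(y) = C1*cos(y)^(1/3)


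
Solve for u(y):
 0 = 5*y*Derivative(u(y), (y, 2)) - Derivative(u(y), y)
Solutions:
 u(y) = C1 + C2*y^(6/5)


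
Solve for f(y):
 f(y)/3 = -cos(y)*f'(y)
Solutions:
 f(y) = C1*(sin(y) - 1)^(1/6)/(sin(y) + 1)^(1/6)


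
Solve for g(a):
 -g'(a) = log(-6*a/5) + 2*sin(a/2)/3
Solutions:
 g(a) = C1 - a*log(-a) - a*log(6) + a + a*log(5) + 4*cos(a/2)/3


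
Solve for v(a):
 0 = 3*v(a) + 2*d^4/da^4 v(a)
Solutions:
 v(a) = (C1*sin(6^(1/4)*a/2) + C2*cos(6^(1/4)*a/2))*exp(-6^(1/4)*a/2) + (C3*sin(6^(1/4)*a/2) + C4*cos(6^(1/4)*a/2))*exp(6^(1/4)*a/2)


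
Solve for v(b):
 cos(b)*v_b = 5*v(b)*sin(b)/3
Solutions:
 v(b) = C1/cos(b)^(5/3)


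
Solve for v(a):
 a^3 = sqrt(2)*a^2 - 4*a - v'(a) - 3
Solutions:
 v(a) = C1 - a^4/4 + sqrt(2)*a^3/3 - 2*a^2 - 3*a


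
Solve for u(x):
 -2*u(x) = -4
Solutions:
 u(x) = 2


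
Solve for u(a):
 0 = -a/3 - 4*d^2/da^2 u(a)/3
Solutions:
 u(a) = C1 + C2*a - a^3/24


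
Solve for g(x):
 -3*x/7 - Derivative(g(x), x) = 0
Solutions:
 g(x) = C1 - 3*x^2/14


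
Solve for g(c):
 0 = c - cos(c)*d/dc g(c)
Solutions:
 g(c) = C1 + Integral(c/cos(c), c)


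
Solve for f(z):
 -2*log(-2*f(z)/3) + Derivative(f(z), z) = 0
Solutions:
 -Integral(1/(log(-_y) - log(3) + log(2)), (_y, f(z)))/2 = C1 - z


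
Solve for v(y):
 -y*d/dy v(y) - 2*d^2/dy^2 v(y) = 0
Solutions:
 v(y) = C1 + C2*erf(y/2)


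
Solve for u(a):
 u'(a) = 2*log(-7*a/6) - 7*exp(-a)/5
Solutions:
 u(a) = C1 + 2*a*log(-a) + 2*a*(-log(6) - 1 + log(7)) + 7*exp(-a)/5


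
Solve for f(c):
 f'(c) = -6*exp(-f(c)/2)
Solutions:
 f(c) = 2*log(C1 - 3*c)


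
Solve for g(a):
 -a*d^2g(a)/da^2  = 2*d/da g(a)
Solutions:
 g(a) = C1 + C2/a


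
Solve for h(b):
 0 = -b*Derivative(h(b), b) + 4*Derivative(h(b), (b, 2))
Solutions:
 h(b) = C1 + C2*erfi(sqrt(2)*b/4)


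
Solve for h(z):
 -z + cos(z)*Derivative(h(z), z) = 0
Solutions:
 h(z) = C1 + Integral(z/cos(z), z)


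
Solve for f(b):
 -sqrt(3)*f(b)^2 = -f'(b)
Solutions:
 f(b) = -1/(C1 + sqrt(3)*b)


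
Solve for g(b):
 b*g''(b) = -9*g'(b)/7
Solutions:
 g(b) = C1 + C2/b^(2/7)


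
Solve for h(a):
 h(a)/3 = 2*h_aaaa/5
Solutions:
 h(a) = C1*exp(-5^(1/4)*6^(3/4)*a/6) + C2*exp(5^(1/4)*6^(3/4)*a/6) + C3*sin(5^(1/4)*6^(3/4)*a/6) + C4*cos(5^(1/4)*6^(3/4)*a/6)


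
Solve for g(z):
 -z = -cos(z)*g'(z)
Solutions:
 g(z) = C1 + Integral(z/cos(z), z)


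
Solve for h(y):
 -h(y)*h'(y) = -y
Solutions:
 h(y) = -sqrt(C1 + y^2)
 h(y) = sqrt(C1 + y^2)


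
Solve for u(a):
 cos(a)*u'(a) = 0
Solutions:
 u(a) = C1


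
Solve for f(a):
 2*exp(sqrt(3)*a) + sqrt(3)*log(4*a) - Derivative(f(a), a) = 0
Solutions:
 f(a) = C1 + sqrt(3)*a*log(a) + sqrt(3)*a*(-1 + 2*log(2)) + 2*sqrt(3)*exp(sqrt(3)*a)/3


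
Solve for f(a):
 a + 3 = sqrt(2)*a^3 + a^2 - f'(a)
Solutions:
 f(a) = C1 + sqrt(2)*a^4/4 + a^3/3 - a^2/2 - 3*a


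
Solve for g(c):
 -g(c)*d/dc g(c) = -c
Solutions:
 g(c) = -sqrt(C1 + c^2)
 g(c) = sqrt(C1 + c^2)


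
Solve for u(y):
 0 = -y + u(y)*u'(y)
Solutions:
 u(y) = -sqrt(C1 + y^2)
 u(y) = sqrt(C1 + y^2)


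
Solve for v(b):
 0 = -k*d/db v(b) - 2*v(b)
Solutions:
 v(b) = C1*exp(-2*b/k)


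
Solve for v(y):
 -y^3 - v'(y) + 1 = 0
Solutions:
 v(y) = C1 - y^4/4 + y


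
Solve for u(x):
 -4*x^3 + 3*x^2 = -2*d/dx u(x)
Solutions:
 u(x) = C1 + x^4/2 - x^3/2


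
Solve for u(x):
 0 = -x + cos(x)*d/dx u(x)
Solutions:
 u(x) = C1 + Integral(x/cos(x), x)


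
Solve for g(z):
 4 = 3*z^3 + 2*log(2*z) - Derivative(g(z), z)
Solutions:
 g(z) = C1 + 3*z^4/4 + 2*z*log(z) - 6*z + z*log(4)


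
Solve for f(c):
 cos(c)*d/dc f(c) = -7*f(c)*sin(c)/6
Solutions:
 f(c) = C1*cos(c)^(7/6)


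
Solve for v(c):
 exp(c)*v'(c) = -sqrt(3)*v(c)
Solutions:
 v(c) = C1*exp(sqrt(3)*exp(-c))


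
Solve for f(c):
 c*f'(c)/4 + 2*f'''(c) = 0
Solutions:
 f(c) = C1 + Integral(C2*airyai(-c/2) + C3*airybi(-c/2), c)


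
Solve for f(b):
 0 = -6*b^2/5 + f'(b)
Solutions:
 f(b) = C1 + 2*b^3/5


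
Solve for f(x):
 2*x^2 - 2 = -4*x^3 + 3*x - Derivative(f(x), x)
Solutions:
 f(x) = C1 - x^4 - 2*x^3/3 + 3*x^2/2 + 2*x


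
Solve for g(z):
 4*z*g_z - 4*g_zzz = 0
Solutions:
 g(z) = C1 + Integral(C2*airyai(z) + C3*airybi(z), z)


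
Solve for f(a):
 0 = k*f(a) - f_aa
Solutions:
 f(a) = C1*exp(-a*sqrt(k)) + C2*exp(a*sqrt(k))


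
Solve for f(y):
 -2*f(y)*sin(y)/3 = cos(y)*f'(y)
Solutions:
 f(y) = C1*cos(y)^(2/3)


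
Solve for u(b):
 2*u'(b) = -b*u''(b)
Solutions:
 u(b) = C1 + C2/b


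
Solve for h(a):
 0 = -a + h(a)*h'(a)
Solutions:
 h(a) = -sqrt(C1 + a^2)
 h(a) = sqrt(C1 + a^2)


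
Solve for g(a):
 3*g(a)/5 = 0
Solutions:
 g(a) = 0


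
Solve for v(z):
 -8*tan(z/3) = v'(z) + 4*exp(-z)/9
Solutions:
 v(z) = C1 - 12*log(tan(z/3)^2 + 1) + 4*exp(-z)/9


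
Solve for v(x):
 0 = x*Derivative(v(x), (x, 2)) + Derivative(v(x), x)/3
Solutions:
 v(x) = C1 + C2*x^(2/3)


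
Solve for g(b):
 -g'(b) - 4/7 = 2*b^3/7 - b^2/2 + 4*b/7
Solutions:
 g(b) = C1 - b^4/14 + b^3/6 - 2*b^2/7 - 4*b/7


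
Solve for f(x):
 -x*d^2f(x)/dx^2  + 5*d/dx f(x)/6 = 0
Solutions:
 f(x) = C1 + C2*x^(11/6)


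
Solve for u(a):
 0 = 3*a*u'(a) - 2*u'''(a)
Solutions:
 u(a) = C1 + Integral(C2*airyai(2^(2/3)*3^(1/3)*a/2) + C3*airybi(2^(2/3)*3^(1/3)*a/2), a)


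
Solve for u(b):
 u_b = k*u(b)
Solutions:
 u(b) = C1*exp(b*k)


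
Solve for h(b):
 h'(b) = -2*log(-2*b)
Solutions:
 h(b) = C1 - 2*b*log(-b) + 2*b*(1 - log(2))


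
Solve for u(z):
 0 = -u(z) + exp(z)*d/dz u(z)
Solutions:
 u(z) = C1*exp(-exp(-z))


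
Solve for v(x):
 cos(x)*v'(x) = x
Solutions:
 v(x) = C1 + Integral(x/cos(x), x)


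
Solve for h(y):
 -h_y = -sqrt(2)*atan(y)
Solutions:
 h(y) = C1 + sqrt(2)*(y*atan(y) - log(y^2 + 1)/2)


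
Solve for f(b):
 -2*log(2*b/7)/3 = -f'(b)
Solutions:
 f(b) = C1 + 2*b*log(b)/3 - 2*b*log(7)/3 - 2*b/3 + 2*b*log(2)/3


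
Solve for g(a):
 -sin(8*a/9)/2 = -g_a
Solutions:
 g(a) = C1 - 9*cos(8*a/9)/16


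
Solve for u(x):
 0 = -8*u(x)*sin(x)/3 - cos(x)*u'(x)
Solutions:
 u(x) = C1*cos(x)^(8/3)


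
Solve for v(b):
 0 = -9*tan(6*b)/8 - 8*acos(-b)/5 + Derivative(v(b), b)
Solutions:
 v(b) = C1 + 8*b*acos(-b)/5 + 8*sqrt(1 - b^2)/5 - 3*log(cos(6*b))/16


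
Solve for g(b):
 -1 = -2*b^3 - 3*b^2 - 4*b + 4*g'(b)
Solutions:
 g(b) = C1 + b^4/8 + b^3/4 + b^2/2 - b/4


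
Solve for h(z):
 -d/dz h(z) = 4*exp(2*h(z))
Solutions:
 h(z) = log(-sqrt(-1/(C1 - 4*z))) - log(2)/2
 h(z) = log(-1/(C1 - 4*z))/2 - log(2)/2


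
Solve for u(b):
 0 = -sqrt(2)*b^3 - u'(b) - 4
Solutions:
 u(b) = C1 - sqrt(2)*b^4/4 - 4*b


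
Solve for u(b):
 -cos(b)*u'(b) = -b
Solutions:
 u(b) = C1 + Integral(b/cos(b), b)


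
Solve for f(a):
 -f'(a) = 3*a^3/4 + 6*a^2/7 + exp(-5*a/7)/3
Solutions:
 f(a) = C1 - 3*a^4/16 - 2*a^3/7 + 7*exp(-5*a/7)/15


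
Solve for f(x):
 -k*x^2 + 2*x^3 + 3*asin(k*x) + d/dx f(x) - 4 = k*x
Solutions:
 f(x) = C1 + k*x^3/3 + k*x^2/2 - x^4/2 + 4*x - 3*Piecewise((x*asin(k*x) + sqrt(-k^2*x^2 + 1)/k, Ne(k, 0)), (0, True))


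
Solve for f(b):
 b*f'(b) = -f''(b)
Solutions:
 f(b) = C1 + C2*erf(sqrt(2)*b/2)


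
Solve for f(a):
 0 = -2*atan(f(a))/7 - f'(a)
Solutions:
 Integral(1/atan(_y), (_y, f(a))) = C1 - 2*a/7


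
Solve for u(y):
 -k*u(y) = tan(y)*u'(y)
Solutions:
 u(y) = C1*exp(-k*log(sin(y)))


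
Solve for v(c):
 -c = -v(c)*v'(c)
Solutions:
 v(c) = -sqrt(C1 + c^2)
 v(c) = sqrt(C1 + c^2)


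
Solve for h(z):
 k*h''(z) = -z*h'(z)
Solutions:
 h(z) = C1 + C2*sqrt(k)*erf(sqrt(2)*z*sqrt(1/k)/2)


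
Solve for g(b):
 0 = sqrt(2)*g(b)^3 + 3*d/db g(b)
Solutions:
 g(b) = -sqrt(6)*sqrt(-1/(C1 - sqrt(2)*b))/2
 g(b) = sqrt(6)*sqrt(-1/(C1 - sqrt(2)*b))/2


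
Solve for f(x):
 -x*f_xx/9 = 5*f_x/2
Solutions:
 f(x) = C1 + C2/x^(43/2)


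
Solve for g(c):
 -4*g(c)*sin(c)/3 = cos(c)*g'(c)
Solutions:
 g(c) = C1*cos(c)^(4/3)


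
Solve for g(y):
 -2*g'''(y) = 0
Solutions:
 g(y) = C1 + C2*y + C3*y^2


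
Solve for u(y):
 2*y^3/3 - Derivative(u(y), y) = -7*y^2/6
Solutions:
 u(y) = C1 + y^4/6 + 7*y^3/18


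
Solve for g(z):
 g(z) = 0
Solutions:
 g(z) = 0


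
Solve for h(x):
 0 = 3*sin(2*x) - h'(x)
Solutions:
 h(x) = C1 - 3*cos(2*x)/2


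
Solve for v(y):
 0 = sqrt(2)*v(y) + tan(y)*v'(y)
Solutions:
 v(y) = C1/sin(y)^(sqrt(2))


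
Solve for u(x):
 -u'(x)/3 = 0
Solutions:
 u(x) = C1


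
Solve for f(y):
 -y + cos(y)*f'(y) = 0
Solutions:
 f(y) = C1 + Integral(y/cos(y), y)


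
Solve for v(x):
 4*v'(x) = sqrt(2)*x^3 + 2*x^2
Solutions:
 v(x) = C1 + sqrt(2)*x^4/16 + x^3/6


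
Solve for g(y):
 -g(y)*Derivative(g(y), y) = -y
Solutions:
 g(y) = -sqrt(C1 + y^2)
 g(y) = sqrt(C1 + y^2)


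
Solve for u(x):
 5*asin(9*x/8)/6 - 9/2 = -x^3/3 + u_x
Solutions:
 u(x) = C1 + x^4/12 + 5*x*asin(9*x/8)/6 - 9*x/2 + 5*sqrt(64 - 81*x^2)/54


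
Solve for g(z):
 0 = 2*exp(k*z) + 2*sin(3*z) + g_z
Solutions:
 g(z) = C1 + 2*cos(3*z)/3 - 2*exp(k*z)/k


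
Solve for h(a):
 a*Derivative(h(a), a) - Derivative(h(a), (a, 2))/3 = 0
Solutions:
 h(a) = C1 + C2*erfi(sqrt(6)*a/2)


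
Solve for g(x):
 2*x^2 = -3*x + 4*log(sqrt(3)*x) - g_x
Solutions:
 g(x) = C1 - 2*x^3/3 - 3*x^2/2 + 4*x*log(x) - 4*x + 2*x*log(3)


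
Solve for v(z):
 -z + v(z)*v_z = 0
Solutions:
 v(z) = -sqrt(C1 + z^2)
 v(z) = sqrt(C1 + z^2)


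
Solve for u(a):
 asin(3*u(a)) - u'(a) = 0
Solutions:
 Integral(1/asin(3*_y), (_y, u(a))) = C1 + a


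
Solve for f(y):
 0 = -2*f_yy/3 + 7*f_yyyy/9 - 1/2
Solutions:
 f(y) = C1 + C2*y + C3*exp(-sqrt(42)*y/7) + C4*exp(sqrt(42)*y/7) - 3*y^2/8


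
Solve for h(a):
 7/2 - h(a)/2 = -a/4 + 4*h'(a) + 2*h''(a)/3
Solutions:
 h(a) = C1*exp(a*(-3 + sqrt(33)/2)) + C2*exp(-a*(sqrt(33)/2 + 3)) + a/2 + 3


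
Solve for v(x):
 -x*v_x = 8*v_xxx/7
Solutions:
 v(x) = C1 + Integral(C2*airyai(-7^(1/3)*x/2) + C3*airybi(-7^(1/3)*x/2), x)


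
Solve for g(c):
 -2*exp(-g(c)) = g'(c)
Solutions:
 g(c) = log(C1 - 2*c)


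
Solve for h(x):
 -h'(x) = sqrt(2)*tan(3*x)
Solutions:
 h(x) = C1 + sqrt(2)*log(cos(3*x))/3


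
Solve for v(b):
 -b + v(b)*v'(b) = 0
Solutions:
 v(b) = -sqrt(C1 + b^2)
 v(b) = sqrt(C1 + b^2)


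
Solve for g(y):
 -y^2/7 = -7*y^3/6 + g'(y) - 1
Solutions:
 g(y) = C1 + 7*y^4/24 - y^3/21 + y


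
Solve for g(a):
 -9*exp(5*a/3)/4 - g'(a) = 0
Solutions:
 g(a) = C1 - 27*exp(5*a/3)/20


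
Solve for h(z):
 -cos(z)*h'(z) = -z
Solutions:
 h(z) = C1 + Integral(z/cos(z), z)


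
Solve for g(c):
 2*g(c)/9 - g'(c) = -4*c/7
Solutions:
 g(c) = C1*exp(2*c/9) - 18*c/7 - 81/7


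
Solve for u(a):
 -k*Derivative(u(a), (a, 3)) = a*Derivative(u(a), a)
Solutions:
 u(a) = C1 + Integral(C2*airyai(a*(-1/k)^(1/3)) + C3*airybi(a*(-1/k)^(1/3)), a)


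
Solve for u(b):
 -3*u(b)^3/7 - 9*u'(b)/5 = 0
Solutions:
 u(b) = -sqrt(42)*sqrt(-1/(C1 - 5*b))/2
 u(b) = sqrt(42)*sqrt(-1/(C1 - 5*b))/2


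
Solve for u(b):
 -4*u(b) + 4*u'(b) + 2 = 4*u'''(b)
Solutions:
 u(b) = C1*exp(6^(1/3)*b*(2*3^(1/3)/(sqrt(69) + 9)^(1/3) + 2^(1/3)*(sqrt(69) + 9)^(1/3))/12)*sin(2^(1/3)*3^(1/6)*b*(-2^(1/3)*3^(2/3)*(sqrt(69) + 9)^(1/3) + 6/(sqrt(69) + 9)^(1/3))/12) + C2*exp(6^(1/3)*b*(2*3^(1/3)/(sqrt(69) + 9)^(1/3) + 2^(1/3)*(sqrt(69) + 9)^(1/3))/12)*cos(2^(1/3)*3^(1/6)*b*(-2^(1/3)*3^(2/3)*(sqrt(69) + 9)^(1/3) + 6/(sqrt(69) + 9)^(1/3))/12) + C3*exp(-6^(1/3)*b*(2*3^(1/3)/(sqrt(69) + 9)^(1/3) + 2^(1/3)*(sqrt(69) + 9)^(1/3))/6) + 1/2


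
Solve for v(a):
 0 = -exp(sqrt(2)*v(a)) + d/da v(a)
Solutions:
 v(a) = sqrt(2)*(2*log(-1/(C1 + a)) - log(2))/4


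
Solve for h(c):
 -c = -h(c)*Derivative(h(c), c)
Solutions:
 h(c) = -sqrt(C1 + c^2)
 h(c) = sqrt(C1 + c^2)


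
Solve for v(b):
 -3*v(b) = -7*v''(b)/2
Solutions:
 v(b) = C1*exp(-sqrt(42)*b/7) + C2*exp(sqrt(42)*b/7)


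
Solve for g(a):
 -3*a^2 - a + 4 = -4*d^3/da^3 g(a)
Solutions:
 g(a) = C1 + C2*a + C3*a^2 + a^5/80 + a^4/96 - a^3/6


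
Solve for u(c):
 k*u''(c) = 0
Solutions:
 u(c) = C1 + C2*c


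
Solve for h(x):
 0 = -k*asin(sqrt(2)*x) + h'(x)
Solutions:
 h(x) = C1 + k*(x*asin(sqrt(2)*x) + sqrt(2)*sqrt(1 - 2*x^2)/2)


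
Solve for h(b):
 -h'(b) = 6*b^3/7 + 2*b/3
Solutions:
 h(b) = C1 - 3*b^4/14 - b^2/3


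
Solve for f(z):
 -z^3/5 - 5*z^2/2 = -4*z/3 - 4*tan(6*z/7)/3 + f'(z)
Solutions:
 f(z) = C1 - z^4/20 - 5*z^3/6 + 2*z^2/3 - 14*log(cos(6*z/7))/9


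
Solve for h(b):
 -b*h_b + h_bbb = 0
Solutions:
 h(b) = C1 + Integral(C2*airyai(b) + C3*airybi(b), b)


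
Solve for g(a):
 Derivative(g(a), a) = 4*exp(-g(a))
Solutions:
 g(a) = log(C1 + 4*a)


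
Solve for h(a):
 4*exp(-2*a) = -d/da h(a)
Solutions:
 h(a) = C1 + 2*exp(-2*a)


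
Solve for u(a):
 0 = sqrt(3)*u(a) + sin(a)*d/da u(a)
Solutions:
 u(a) = C1*(cos(a) + 1)^(sqrt(3)/2)/(cos(a) - 1)^(sqrt(3)/2)


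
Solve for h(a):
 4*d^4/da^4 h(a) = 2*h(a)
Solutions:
 h(a) = C1*exp(-2^(3/4)*a/2) + C2*exp(2^(3/4)*a/2) + C3*sin(2^(3/4)*a/2) + C4*cos(2^(3/4)*a/2)


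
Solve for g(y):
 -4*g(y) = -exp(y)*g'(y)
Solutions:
 g(y) = C1*exp(-4*exp(-y))


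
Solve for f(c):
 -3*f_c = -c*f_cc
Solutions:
 f(c) = C1 + C2*c^4


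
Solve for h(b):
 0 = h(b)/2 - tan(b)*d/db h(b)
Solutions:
 h(b) = C1*sqrt(sin(b))


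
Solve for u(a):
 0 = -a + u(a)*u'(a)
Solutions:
 u(a) = -sqrt(C1 + a^2)
 u(a) = sqrt(C1 + a^2)


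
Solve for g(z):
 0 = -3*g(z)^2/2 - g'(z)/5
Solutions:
 g(z) = 2/(C1 + 15*z)


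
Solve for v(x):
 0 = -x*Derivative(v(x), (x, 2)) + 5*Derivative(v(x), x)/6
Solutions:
 v(x) = C1 + C2*x^(11/6)


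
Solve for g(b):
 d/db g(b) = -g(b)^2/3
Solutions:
 g(b) = 3/(C1 + b)


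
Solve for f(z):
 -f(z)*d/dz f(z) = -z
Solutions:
 f(z) = -sqrt(C1 + z^2)
 f(z) = sqrt(C1 + z^2)


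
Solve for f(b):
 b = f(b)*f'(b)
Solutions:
 f(b) = -sqrt(C1 + b^2)
 f(b) = sqrt(C1 + b^2)


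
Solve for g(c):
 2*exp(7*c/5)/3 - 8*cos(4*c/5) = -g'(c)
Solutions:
 g(c) = C1 - 10*exp(7*c/5)/21 + 10*sin(4*c/5)


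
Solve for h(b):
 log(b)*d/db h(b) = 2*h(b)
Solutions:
 h(b) = C1*exp(2*li(b))


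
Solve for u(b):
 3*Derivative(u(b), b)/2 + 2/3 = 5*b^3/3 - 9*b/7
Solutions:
 u(b) = C1 + 5*b^4/18 - 3*b^2/7 - 4*b/9


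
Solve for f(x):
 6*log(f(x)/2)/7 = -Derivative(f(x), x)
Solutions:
 -7*Integral(1/(-log(_y) + log(2)), (_y, f(x)))/6 = C1 - x


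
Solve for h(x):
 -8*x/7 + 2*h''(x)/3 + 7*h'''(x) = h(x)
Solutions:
 h(x) = C1*exp(-x*(8*2^(1/3)/(189*sqrt(35689) + 35705)^(1/3) + 8 + 2^(2/3)*(189*sqrt(35689) + 35705)^(1/3))/252)*sin(2^(1/3)*sqrt(3)*x*(-2^(1/3)*(189*sqrt(35689) + 35705)^(1/3) + 8/(189*sqrt(35689) + 35705)^(1/3))/252) + C2*exp(-x*(8*2^(1/3)/(189*sqrt(35689) + 35705)^(1/3) + 8 + 2^(2/3)*(189*sqrt(35689) + 35705)^(1/3))/252)*cos(2^(1/3)*sqrt(3)*x*(-2^(1/3)*(189*sqrt(35689) + 35705)^(1/3) + 8/(189*sqrt(35689) + 35705)^(1/3))/252) + C3*exp(x*(-4 + 8*2^(1/3)/(189*sqrt(35689) + 35705)^(1/3) + 2^(2/3)*(189*sqrt(35689) + 35705)^(1/3))/126) - 8*x/7


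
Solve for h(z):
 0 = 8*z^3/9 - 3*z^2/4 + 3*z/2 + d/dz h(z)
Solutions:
 h(z) = C1 - 2*z^4/9 + z^3/4 - 3*z^2/4


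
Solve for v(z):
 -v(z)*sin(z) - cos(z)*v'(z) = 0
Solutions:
 v(z) = C1*cos(z)


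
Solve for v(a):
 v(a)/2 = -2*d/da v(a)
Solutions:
 v(a) = C1*exp(-a/4)


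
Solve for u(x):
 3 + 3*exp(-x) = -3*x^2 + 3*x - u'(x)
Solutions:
 u(x) = C1 - x^3 + 3*x^2/2 - 3*x + 3*exp(-x)


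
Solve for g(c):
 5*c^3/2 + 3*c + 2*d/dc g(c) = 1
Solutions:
 g(c) = C1 - 5*c^4/16 - 3*c^2/4 + c/2


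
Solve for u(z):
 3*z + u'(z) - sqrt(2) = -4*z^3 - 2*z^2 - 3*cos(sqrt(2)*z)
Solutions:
 u(z) = C1 - z^4 - 2*z^3/3 - 3*z^2/2 + sqrt(2)*z - 3*sqrt(2)*sin(sqrt(2)*z)/2


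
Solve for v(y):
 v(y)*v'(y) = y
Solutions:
 v(y) = -sqrt(C1 + y^2)
 v(y) = sqrt(C1 + y^2)


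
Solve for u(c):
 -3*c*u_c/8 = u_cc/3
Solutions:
 u(c) = C1 + C2*erf(3*c/4)


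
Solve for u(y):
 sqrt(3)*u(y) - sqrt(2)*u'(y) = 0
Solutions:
 u(y) = C1*exp(sqrt(6)*y/2)


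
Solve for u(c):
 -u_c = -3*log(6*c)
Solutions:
 u(c) = C1 + 3*c*log(c) - 3*c + c*log(216)


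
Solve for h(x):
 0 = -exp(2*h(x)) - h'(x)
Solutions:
 h(x) = log(-sqrt(-1/(C1 - x))) - log(2)/2
 h(x) = log(-1/(C1 - x))/2 - log(2)/2


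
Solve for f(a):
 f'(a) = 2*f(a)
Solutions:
 f(a) = C1*exp(2*a)


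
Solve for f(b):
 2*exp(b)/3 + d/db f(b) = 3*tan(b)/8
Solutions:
 f(b) = C1 - 2*exp(b)/3 - 3*log(cos(b))/8


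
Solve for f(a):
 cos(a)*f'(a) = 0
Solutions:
 f(a) = C1


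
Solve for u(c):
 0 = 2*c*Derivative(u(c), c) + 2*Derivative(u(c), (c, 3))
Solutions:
 u(c) = C1 + Integral(C2*airyai(-c) + C3*airybi(-c), c)


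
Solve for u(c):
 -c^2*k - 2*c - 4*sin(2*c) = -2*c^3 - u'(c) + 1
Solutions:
 u(c) = C1 - c^4/2 + c^3*k/3 + c^2 + c - 2*cos(2*c)


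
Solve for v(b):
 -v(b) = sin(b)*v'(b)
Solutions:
 v(b) = C1*sqrt(cos(b) + 1)/sqrt(cos(b) - 1)


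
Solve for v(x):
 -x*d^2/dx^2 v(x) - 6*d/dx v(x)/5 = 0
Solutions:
 v(x) = C1 + C2/x^(1/5)


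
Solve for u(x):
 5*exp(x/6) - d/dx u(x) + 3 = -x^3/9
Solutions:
 u(x) = C1 + x^4/36 + 3*x + 30*exp(x/6)


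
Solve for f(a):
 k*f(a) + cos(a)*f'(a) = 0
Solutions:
 f(a) = C1*exp(k*(log(sin(a) - 1) - log(sin(a) + 1))/2)


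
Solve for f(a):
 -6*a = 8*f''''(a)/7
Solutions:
 f(a) = C1 + C2*a + C3*a^2 + C4*a^3 - 7*a^5/160


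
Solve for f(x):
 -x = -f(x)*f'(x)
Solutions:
 f(x) = -sqrt(C1 + x^2)
 f(x) = sqrt(C1 + x^2)


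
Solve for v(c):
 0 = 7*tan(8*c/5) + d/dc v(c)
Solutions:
 v(c) = C1 + 35*log(cos(8*c/5))/8


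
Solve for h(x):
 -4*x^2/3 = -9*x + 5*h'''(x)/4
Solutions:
 h(x) = C1 + C2*x + C3*x^2 - 4*x^5/225 + 3*x^4/10


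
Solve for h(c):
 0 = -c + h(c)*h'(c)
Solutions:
 h(c) = -sqrt(C1 + c^2)
 h(c) = sqrt(C1 + c^2)


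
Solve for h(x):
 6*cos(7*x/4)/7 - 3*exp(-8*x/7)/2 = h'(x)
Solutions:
 h(x) = C1 + 24*sin(7*x/4)/49 + 21*exp(-8*x/7)/16


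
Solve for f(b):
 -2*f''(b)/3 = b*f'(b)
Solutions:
 f(b) = C1 + C2*erf(sqrt(3)*b/2)


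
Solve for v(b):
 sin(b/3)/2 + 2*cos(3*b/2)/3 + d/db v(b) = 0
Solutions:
 v(b) = C1 - 4*sin(3*b/2)/9 + 3*cos(b/3)/2


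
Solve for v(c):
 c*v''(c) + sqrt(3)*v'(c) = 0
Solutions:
 v(c) = C1 + C2*c^(1 - sqrt(3))


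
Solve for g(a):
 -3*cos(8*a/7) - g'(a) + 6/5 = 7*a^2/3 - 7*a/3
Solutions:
 g(a) = C1 - 7*a^3/9 + 7*a^2/6 + 6*a/5 - 21*sin(8*a/7)/8


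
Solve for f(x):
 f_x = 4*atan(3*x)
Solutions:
 f(x) = C1 + 4*x*atan(3*x) - 2*log(9*x^2 + 1)/3


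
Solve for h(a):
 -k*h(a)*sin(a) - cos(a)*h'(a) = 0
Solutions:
 h(a) = C1*exp(k*log(cos(a)))


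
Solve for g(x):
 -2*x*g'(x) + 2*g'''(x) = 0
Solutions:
 g(x) = C1 + Integral(C2*airyai(x) + C3*airybi(x), x)


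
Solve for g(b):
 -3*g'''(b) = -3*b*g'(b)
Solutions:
 g(b) = C1 + Integral(C2*airyai(b) + C3*airybi(b), b)


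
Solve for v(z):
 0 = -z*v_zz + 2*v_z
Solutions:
 v(z) = C1 + C2*z^3


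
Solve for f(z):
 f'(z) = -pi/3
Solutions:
 f(z) = C1 - pi*z/3


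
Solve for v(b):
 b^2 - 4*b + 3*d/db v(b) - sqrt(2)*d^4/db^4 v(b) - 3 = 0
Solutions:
 v(b) = C1 + C4*exp(2^(5/6)*3^(1/3)*b/2) - b^3/9 + 2*b^2/3 + b + (C2*sin(6^(5/6)*b/4) + C3*cos(6^(5/6)*b/4))*exp(-2^(5/6)*3^(1/3)*b/4)


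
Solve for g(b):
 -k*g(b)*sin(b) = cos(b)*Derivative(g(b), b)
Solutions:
 g(b) = C1*exp(k*log(cos(b)))


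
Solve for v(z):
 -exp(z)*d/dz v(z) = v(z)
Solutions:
 v(z) = C1*exp(exp(-z))


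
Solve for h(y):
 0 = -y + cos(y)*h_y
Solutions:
 h(y) = C1 + Integral(y/cos(y), y)


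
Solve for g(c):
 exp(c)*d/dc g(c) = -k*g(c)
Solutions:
 g(c) = C1*exp(k*exp(-c))


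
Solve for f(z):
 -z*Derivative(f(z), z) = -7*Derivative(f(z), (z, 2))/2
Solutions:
 f(z) = C1 + C2*erfi(sqrt(7)*z/7)


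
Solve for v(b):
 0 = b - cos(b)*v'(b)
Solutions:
 v(b) = C1 + Integral(b/cos(b), b)


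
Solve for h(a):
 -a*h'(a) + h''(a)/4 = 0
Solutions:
 h(a) = C1 + C2*erfi(sqrt(2)*a)


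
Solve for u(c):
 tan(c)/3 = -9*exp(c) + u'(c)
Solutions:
 u(c) = C1 + 9*exp(c) - log(cos(c))/3


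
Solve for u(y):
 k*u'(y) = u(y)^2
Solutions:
 u(y) = -k/(C1*k + y)


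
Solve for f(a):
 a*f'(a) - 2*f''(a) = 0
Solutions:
 f(a) = C1 + C2*erfi(a/2)


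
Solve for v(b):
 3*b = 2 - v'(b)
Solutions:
 v(b) = C1 - 3*b^2/2 + 2*b


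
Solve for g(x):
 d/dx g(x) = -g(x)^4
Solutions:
 g(x) = (-3^(2/3) - 3*3^(1/6)*I)*(1/(C1 + x))^(1/3)/6
 g(x) = (-3^(2/3) + 3*3^(1/6)*I)*(1/(C1 + x))^(1/3)/6
 g(x) = (1/(C1 + 3*x))^(1/3)


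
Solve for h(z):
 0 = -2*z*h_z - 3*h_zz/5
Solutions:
 h(z) = C1 + C2*erf(sqrt(15)*z/3)


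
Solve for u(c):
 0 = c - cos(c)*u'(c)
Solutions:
 u(c) = C1 + Integral(c/cos(c), c)


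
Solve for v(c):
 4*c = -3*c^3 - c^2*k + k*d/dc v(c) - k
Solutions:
 v(c) = C1 + 3*c^4/(4*k) + c^3/3 + 2*c^2/k + c


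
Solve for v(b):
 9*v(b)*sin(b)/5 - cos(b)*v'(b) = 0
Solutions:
 v(b) = C1/cos(b)^(9/5)


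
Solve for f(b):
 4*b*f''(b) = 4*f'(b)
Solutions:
 f(b) = C1 + C2*b^2


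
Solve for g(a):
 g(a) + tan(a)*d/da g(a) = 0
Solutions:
 g(a) = C1/sin(a)


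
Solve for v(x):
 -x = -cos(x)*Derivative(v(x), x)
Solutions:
 v(x) = C1 + Integral(x/cos(x), x)


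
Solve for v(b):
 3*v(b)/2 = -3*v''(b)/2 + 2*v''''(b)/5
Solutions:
 v(b) = C1*exp(-sqrt(2)*b*sqrt(15 + sqrt(465))/4) + C2*exp(sqrt(2)*b*sqrt(15 + sqrt(465))/4) + C3*sin(sqrt(2)*b*sqrt(-15 + sqrt(465))/4) + C4*cos(sqrt(2)*b*sqrt(-15 + sqrt(465))/4)


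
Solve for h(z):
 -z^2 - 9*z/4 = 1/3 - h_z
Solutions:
 h(z) = C1 + z^3/3 + 9*z^2/8 + z/3


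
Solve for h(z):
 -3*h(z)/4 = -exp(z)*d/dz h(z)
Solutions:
 h(z) = C1*exp(-3*exp(-z)/4)


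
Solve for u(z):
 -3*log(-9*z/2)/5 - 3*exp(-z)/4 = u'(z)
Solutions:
 u(z) = C1 - 3*z*log(-z)/5 + 3*z*(-2*log(3) + log(2) + 1)/5 + 3*exp(-z)/4


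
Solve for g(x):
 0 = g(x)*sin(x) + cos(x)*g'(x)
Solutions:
 g(x) = C1*cos(x)


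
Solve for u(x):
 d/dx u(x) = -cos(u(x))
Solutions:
 u(x) = pi - asin((C1 + exp(2*x))/(C1 - exp(2*x)))
 u(x) = asin((C1 + exp(2*x))/(C1 - exp(2*x)))


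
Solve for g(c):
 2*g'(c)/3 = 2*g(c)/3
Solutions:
 g(c) = C1*exp(c)


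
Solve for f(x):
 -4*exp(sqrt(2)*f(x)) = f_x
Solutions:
 f(x) = sqrt(2)*(2*log(1/(C1 + 4*x)) - log(2))/4


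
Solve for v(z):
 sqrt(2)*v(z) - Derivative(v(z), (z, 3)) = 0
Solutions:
 v(z) = C3*exp(2^(1/6)*z) + (C1*sin(2^(1/6)*sqrt(3)*z/2) + C2*cos(2^(1/6)*sqrt(3)*z/2))*exp(-2^(1/6)*z/2)


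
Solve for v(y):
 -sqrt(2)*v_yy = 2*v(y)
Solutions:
 v(y) = C1*sin(2^(1/4)*y) + C2*cos(2^(1/4)*y)


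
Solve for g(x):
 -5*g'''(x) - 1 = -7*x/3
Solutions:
 g(x) = C1 + C2*x + C3*x^2 + 7*x^4/360 - x^3/30


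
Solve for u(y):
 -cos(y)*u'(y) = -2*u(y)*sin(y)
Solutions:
 u(y) = C1/cos(y)^2


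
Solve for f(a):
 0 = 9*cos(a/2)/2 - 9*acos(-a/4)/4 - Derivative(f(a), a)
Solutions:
 f(a) = C1 - 9*a*acos(-a/4)/4 - 9*sqrt(16 - a^2)/4 + 9*sin(a/2)


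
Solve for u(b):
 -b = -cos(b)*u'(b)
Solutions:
 u(b) = C1 + Integral(b/cos(b), b)


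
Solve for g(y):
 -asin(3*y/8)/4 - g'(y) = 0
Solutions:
 g(y) = C1 - y*asin(3*y/8)/4 - sqrt(64 - 9*y^2)/12


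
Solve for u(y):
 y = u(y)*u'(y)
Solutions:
 u(y) = -sqrt(C1 + y^2)
 u(y) = sqrt(C1 + y^2)


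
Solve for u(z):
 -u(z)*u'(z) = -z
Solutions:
 u(z) = -sqrt(C1 + z^2)
 u(z) = sqrt(C1 + z^2)


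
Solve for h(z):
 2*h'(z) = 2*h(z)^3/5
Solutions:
 h(z) = -sqrt(10)*sqrt(-1/(C1 + z))/2
 h(z) = sqrt(10)*sqrt(-1/(C1 + z))/2


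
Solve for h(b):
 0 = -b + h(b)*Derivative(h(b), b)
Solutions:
 h(b) = -sqrt(C1 + b^2)
 h(b) = sqrt(C1 + b^2)


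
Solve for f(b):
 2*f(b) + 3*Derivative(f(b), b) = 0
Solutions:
 f(b) = C1*exp(-2*b/3)


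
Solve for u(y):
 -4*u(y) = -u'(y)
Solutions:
 u(y) = C1*exp(4*y)


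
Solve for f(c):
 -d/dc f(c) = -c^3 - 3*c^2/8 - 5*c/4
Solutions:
 f(c) = C1 + c^4/4 + c^3/8 + 5*c^2/8


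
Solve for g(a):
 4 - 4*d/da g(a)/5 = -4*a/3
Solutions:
 g(a) = C1 + 5*a^2/6 + 5*a


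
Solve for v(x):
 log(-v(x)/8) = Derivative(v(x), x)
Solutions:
 -Integral(1/(log(-_y) - 3*log(2)), (_y, v(x))) = C1 - x


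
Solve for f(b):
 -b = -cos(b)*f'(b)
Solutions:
 f(b) = C1 + Integral(b/cos(b), b)


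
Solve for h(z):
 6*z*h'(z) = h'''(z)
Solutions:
 h(z) = C1 + Integral(C2*airyai(6^(1/3)*z) + C3*airybi(6^(1/3)*z), z)


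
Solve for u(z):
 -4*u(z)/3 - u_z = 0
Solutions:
 u(z) = C1*exp(-4*z/3)


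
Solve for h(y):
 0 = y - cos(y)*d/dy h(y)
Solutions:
 h(y) = C1 + Integral(y/cos(y), y)


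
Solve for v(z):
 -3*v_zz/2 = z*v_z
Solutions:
 v(z) = C1 + C2*erf(sqrt(3)*z/3)


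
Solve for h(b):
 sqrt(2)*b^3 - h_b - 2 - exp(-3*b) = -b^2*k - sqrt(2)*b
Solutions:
 h(b) = C1 + sqrt(2)*b^4/4 + b^3*k/3 + sqrt(2)*b^2/2 - 2*b + exp(-3*b)/3


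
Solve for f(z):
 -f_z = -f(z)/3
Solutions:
 f(z) = C1*exp(z/3)


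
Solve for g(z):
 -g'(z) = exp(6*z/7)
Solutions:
 g(z) = C1 - 7*exp(6*z/7)/6


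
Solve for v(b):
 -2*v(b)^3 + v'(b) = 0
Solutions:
 v(b) = -sqrt(2)*sqrt(-1/(C1 + 2*b))/2
 v(b) = sqrt(2)*sqrt(-1/(C1 + 2*b))/2


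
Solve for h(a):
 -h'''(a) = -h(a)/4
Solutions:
 h(a) = C3*exp(2^(1/3)*a/2) + (C1*sin(2^(1/3)*sqrt(3)*a/4) + C2*cos(2^(1/3)*sqrt(3)*a/4))*exp(-2^(1/3)*a/4)


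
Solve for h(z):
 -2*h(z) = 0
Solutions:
 h(z) = 0


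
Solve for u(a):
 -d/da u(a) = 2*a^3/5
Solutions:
 u(a) = C1 - a^4/10


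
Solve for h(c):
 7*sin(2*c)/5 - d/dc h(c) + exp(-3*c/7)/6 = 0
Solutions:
 h(c) = C1 - 7*cos(2*c)/10 - 7*exp(-3*c/7)/18


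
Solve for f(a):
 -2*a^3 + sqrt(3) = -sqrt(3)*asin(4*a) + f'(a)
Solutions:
 f(a) = C1 - a^4/2 + sqrt(3)*a + sqrt(3)*(a*asin(4*a) + sqrt(1 - 16*a^2)/4)


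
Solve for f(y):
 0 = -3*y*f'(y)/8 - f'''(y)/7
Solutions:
 f(y) = C1 + Integral(C2*airyai(-21^(1/3)*y/2) + C3*airybi(-21^(1/3)*y/2), y)


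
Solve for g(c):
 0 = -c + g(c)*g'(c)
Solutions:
 g(c) = -sqrt(C1 + c^2)
 g(c) = sqrt(C1 + c^2)


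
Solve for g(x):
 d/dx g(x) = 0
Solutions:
 g(x) = C1


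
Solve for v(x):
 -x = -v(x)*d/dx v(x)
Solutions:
 v(x) = -sqrt(C1 + x^2)
 v(x) = sqrt(C1 + x^2)


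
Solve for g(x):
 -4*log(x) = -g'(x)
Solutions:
 g(x) = C1 + 4*x*log(x) - 4*x


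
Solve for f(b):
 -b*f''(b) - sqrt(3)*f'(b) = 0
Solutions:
 f(b) = C1 + C2*b^(1 - sqrt(3))


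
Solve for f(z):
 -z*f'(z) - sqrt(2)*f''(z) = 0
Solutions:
 f(z) = C1 + C2*erf(2^(1/4)*z/2)


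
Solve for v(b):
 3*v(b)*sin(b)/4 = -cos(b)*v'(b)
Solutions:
 v(b) = C1*cos(b)^(3/4)


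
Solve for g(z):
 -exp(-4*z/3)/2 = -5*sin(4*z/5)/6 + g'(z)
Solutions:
 g(z) = C1 - 25*cos(4*z/5)/24 + 3*exp(-4*z/3)/8


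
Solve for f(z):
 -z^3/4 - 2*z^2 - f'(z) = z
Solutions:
 f(z) = C1 - z^4/16 - 2*z^3/3 - z^2/2


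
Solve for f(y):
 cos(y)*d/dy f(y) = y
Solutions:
 f(y) = C1 + Integral(y/cos(y), y)


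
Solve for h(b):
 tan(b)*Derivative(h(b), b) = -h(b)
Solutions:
 h(b) = C1/sin(b)


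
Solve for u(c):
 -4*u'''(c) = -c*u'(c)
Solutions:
 u(c) = C1 + Integral(C2*airyai(2^(1/3)*c/2) + C3*airybi(2^(1/3)*c/2), c)


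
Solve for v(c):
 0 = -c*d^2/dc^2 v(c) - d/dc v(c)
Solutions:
 v(c) = C1 + C2*log(c)


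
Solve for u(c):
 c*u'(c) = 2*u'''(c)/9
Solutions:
 u(c) = C1 + Integral(C2*airyai(6^(2/3)*c/2) + C3*airybi(6^(2/3)*c/2), c)


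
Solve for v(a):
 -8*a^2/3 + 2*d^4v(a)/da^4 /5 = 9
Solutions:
 v(a) = C1 + C2*a + C3*a^2 + C4*a^3 + a^6/54 + 15*a^4/16


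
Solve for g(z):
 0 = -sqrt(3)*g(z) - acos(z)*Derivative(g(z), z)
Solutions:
 g(z) = C1*exp(-sqrt(3)*Integral(1/acos(z), z))


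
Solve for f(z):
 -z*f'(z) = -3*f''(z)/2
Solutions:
 f(z) = C1 + C2*erfi(sqrt(3)*z/3)


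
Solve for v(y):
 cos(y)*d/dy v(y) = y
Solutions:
 v(y) = C1 + Integral(y/cos(y), y)


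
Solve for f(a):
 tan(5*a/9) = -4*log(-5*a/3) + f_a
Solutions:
 f(a) = C1 + 4*a*log(-a) - 4*a*log(3) - 4*a + 4*a*log(5) - 9*log(cos(5*a/9))/5


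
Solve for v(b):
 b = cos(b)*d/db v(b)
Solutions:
 v(b) = C1 + Integral(b/cos(b), b)


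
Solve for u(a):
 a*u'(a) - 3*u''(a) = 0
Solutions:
 u(a) = C1 + C2*erfi(sqrt(6)*a/6)


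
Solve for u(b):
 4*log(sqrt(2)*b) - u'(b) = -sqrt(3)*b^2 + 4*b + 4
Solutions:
 u(b) = C1 + sqrt(3)*b^3/3 - 2*b^2 + 4*b*log(b) - 8*b + b*log(4)


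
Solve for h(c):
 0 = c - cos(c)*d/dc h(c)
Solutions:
 h(c) = C1 + Integral(c/cos(c), c)


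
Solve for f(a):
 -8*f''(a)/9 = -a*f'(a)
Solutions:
 f(a) = C1 + C2*erfi(3*a/4)


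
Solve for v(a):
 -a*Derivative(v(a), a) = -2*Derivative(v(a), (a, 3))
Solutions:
 v(a) = C1 + Integral(C2*airyai(2^(2/3)*a/2) + C3*airybi(2^(2/3)*a/2), a)


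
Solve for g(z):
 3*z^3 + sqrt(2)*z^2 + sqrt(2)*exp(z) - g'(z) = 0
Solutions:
 g(z) = C1 + 3*z^4/4 + sqrt(2)*z^3/3 + sqrt(2)*exp(z)


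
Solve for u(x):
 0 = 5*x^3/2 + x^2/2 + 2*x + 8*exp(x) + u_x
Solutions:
 u(x) = C1 - 5*x^4/8 - x^3/6 - x^2 - 8*exp(x)


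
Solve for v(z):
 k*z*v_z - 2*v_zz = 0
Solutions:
 v(z) = Piecewise((-sqrt(pi)*C1*erf(z*sqrt(-k)/2)/sqrt(-k) - C2, (k > 0) | (k < 0)), (-C1*z - C2, True))


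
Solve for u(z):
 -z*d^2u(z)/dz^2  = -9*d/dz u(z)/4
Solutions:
 u(z) = C1 + C2*z^(13/4)


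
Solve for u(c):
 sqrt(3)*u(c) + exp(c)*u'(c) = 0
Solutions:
 u(c) = C1*exp(sqrt(3)*exp(-c))


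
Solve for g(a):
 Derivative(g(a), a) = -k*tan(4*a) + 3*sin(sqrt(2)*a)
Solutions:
 g(a) = C1 + k*log(cos(4*a))/4 - 3*sqrt(2)*cos(sqrt(2)*a)/2


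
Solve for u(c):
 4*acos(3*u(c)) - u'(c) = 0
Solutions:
 Integral(1/acos(3*_y), (_y, u(c))) = C1 + 4*c


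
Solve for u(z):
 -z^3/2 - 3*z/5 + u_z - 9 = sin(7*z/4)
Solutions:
 u(z) = C1 + z^4/8 + 3*z^2/10 + 9*z - 4*cos(7*z/4)/7


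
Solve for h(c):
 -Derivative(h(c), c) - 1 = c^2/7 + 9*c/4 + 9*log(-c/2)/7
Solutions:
 h(c) = C1 - c^3/21 - 9*c^2/8 - 9*c*log(-c)/7 + c*(2 + 9*log(2))/7


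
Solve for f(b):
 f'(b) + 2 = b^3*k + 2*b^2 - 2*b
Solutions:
 f(b) = C1 + b^4*k/4 + 2*b^3/3 - b^2 - 2*b


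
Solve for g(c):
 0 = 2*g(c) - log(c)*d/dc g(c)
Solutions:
 g(c) = C1*exp(2*li(c))


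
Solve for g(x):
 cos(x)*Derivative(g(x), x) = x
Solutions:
 g(x) = C1 + Integral(x/cos(x), x)


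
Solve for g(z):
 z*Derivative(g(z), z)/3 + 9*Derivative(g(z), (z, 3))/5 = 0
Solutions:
 g(z) = C1 + Integral(C2*airyai(-5^(1/3)*z/3) + C3*airybi(-5^(1/3)*z/3), z)


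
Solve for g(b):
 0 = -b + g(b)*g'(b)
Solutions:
 g(b) = -sqrt(C1 + b^2)
 g(b) = sqrt(C1 + b^2)


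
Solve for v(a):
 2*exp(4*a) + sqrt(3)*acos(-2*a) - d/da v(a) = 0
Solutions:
 v(a) = C1 + sqrt(3)*(a*acos(-2*a) + sqrt(1 - 4*a^2)/2) + exp(4*a)/2


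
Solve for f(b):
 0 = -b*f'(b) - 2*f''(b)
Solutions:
 f(b) = C1 + C2*erf(b/2)


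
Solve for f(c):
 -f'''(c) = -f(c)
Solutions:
 f(c) = C3*exp(c) + (C1*sin(sqrt(3)*c/2) + C2*cos(sqrt(3)*c/2))*exp(-c/2)


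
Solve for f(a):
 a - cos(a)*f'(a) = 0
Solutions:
 f(a) = C1 + Integral(a/cos(a), a)


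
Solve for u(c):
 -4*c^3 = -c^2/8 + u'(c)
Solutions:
 u(c) = C1 - c^4 + c^3/24


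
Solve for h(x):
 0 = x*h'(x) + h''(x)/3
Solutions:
 h(x) = C1 + C2*erf(sqrt(6)*x/2)


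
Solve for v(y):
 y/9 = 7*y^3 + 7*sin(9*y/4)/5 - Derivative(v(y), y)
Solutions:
 v(y) = C1 + 7*y^4/4 - y^2/18 - 28*cos(9*y/4)/45


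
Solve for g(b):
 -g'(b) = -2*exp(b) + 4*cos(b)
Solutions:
 g(b) = C1 + 2*exp(b) - 4*sin(b)


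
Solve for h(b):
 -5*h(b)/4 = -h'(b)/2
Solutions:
 h(b) = C1*exp(5*b/2)


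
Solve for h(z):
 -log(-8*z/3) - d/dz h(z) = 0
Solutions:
 h(z) = C1 - z*log(-z) + z*(-3*log(2) + 1 + log(3))


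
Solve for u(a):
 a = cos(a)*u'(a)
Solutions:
 u(a) = C1 + Integral(a/cos(a), a)


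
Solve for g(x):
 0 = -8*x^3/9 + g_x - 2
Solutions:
 g(x) = C1 + 2*x^4/9 + 2*x


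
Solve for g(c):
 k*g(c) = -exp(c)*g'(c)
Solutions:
 g(c) = C1*exp(k*exp(-c))


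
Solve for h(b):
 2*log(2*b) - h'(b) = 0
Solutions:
 h(b) = C1 + 2*b*log(b) - 2*b + b*log(4)


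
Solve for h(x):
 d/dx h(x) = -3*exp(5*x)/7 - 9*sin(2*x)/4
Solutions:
 h(x) = C1 - 3*exp(5*x)/35 + 9*cos(2*x)/8


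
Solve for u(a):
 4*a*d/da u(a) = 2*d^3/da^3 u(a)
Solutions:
 u(a) = C1 + Integral(C2*airyai(2^(1/3)*a) + C3*airybi(2^(1/3)*a), a)


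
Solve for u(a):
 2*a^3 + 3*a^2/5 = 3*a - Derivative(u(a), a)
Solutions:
 u(a) = C1 - a^4/2 - a^3/5 + 3*a^2/2


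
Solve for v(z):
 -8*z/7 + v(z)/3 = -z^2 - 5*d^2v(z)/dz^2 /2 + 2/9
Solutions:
 v(z) = C1*sin(sqrt(30)*z/15) + C2*cos(sqrt(30)*z/15) - 3*z^2 + 24*z/7 + 137/3


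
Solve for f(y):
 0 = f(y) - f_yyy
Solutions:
 f(y) = C3*exp(y) + (C1*sin(sqrt(3)*y/2) + C2*cos(sqrt(3)*y/2))*exp(-y/2)


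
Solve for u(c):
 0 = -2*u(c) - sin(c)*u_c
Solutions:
 u(c) = C1*(cos(c) + 1)/(cos(c) - 1)


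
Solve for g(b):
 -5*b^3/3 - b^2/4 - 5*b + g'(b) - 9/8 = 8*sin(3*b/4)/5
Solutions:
 g(b) = C1 + 5*b^4/12 + b^3/12 + 5*b^2/2 + 9*b/8 - 32*cos(3*b/4)/15


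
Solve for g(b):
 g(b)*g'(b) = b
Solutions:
 g(b) = -sqrt(C1 + b^2)
 g(b) = sqrt(C1 + b^2)


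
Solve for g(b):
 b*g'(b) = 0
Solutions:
 g(b) = C1


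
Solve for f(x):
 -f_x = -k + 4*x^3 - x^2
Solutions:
 f(x) = C1 + k*x - x^4 + x^3/3


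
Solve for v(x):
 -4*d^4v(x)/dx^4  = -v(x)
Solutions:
 v(x) = C1*exp(-sqrt(2)*x/2) + C2*exp(sqrt(2)*x/2) + C3*sin(sqrt(2)*x/2) + C4*cos(sqrt(2)*x/2)


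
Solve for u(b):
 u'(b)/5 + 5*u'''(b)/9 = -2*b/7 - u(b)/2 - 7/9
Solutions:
 u(b) = C1*exp(-6^(1/3)*b*(-(75 + sqrt(5673))^(1/3) + 2*6^(1/3)/(75 + sqrt(5673))^(1/3))/20)*sin(2^(1/3)*3^(1/6)*b*(6*2^(1/3)/(75 + sqrt(5673))^(1/3) + 3^(2/3)*(75 + sqrt(5673))^(1/3))/20) + C2*exp(-6^(1/3)*b*(-(75 + sqrt(5673))^(1/3) + 2*6^(1/3)/(75 + sqrt(5673))^(1/3))/20)*cos(2^(1/3)*3^(1/6)*b*(6*2^(1/3)/(75 + sqrt(5673))^(1/3) + 3^(2/3)*(75 + sqrt(5673))^(1/3))/20) + C3*exp(6^(1/3)*b*(-(75 + sqrt(5673))^(1/3) + 2*6^(1/3)/(75 + sqrt(5673))^(1/3))/10) - 4*b/7 - 418/315


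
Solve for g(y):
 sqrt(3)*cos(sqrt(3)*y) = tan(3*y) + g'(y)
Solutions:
 g(y) = C1 + log(cos(3*y))/3 + sin(sqrt(3)*y)


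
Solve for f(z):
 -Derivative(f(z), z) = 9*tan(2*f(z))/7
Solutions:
 f(z) = -asin(C1*exp(-18*z/7))/2 + pi/2
 f(z) = asin(C1*exp(-18*z/7))/2


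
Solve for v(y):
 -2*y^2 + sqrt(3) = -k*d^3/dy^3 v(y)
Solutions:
 v(y) = C1 + C2*y + C3*y^2 + y^5/(30*k) - sqrt(3)*y^3/(6*k)


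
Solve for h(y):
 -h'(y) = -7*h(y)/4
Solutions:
 h(y) = C1*exp(7*y/4)


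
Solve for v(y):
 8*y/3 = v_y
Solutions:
 v(y) = C1 + 4*y^2/3


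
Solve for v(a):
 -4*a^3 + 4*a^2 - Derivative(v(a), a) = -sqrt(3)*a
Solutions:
 v(a) = C1 - a^4 + 4*a^3/3 + sqrt(3)*a^2/2


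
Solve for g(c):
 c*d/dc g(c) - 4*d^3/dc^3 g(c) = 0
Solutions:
 g(c) = C1 + Integral(C2*airyai(2^(1/3)*c/2) + C3*airybi(2^(1/3)*c/2), c)


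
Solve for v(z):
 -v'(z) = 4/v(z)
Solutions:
 v(z) = -sqrt(C1 - 8*z)
 v(z) = sqrt(C1 - 8*z)


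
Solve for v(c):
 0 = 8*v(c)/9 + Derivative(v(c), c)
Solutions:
 v(c) = C1*exp(-8*c/9)


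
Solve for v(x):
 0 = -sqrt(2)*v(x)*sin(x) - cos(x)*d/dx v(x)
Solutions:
 v(x) = C1*cos(x)^(sqrt(2))


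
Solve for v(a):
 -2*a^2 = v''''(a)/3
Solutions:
 v(a) = C1 + C2*a + C3*a^2 + C4*a^3 - a^6/60


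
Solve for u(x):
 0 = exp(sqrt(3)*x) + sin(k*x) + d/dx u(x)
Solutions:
 u(x) = C1 - sqrt(3)*exp(sqrt(3)*x)/3 + cos(k*x)/k


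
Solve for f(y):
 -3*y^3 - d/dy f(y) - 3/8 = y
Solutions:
 f(y) = C1 - 3*y^4/4 - y^2/2 - 3*y/8


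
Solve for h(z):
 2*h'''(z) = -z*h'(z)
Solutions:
 h(z) = C1 + Integral(C2*airyai(-2^(2/3)*z/2) + C3*airybi(-2^(2/3)*z/2), z)


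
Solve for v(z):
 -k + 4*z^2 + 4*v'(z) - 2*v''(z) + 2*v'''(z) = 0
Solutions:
 v(z) = C1 + k*z/4 - z^3/3 - z^2/2 + z/2 + (C2*sin(sqrt(7)*z/2) + C3*cos(sqrt(7)*z/2))*exp(z/2)


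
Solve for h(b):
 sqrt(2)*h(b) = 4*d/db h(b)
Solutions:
 h(b) = C1*exp(sqrt(2)*b/4)


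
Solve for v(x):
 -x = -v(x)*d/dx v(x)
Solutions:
 v(x) = -sqrt(C1 + x^2)
 v(x) = sqrt(C1 + x^2)


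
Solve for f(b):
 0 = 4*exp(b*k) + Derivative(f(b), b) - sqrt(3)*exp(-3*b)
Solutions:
 f(b) = C1 - sqrt(3)*exp(-3*b)/3 - 4*exp(b*k)/k


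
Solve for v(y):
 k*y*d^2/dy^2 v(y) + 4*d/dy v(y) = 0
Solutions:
 v(y) = C1 + y^(((re(k) - 4)*re(k) + im(k)^2)/(re(k)^2 + im(k)^2))*(C2*sin(4*log(y)*Abs(im(k))/(re(k)^2 + im(k)^2)) + C3*cos(4*log(y)*im(k)/(re(k)^2 + im(k)^2)))


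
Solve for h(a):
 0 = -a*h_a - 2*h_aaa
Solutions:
 h(a) = C1 + Integral(C2*airyai(-2^(2/3)*a/2) + C3*airybi(-2^(2/3)*a/2), a)


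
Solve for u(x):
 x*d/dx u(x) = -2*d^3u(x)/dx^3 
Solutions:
 u(x) = C1 + Integral(C2*airyai(-2^(2/3)*x/2) + C3*airybi(-2^(2/3)*x/2), x)


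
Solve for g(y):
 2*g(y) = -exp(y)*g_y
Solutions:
 g(y) = C1*exp(2*exp(-y))


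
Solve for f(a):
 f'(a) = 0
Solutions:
 f(a) = C1


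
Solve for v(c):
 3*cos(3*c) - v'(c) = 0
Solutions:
 v(c) = C1 + sin(3*c)


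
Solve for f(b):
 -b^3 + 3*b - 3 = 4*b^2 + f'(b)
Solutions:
 f(b) = C1 - b^4/4 - 4*b^3/3 + 3*b^2/2 - 3*b


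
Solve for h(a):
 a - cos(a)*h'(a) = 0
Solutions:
 h(a) = C1 + Integral(a/cos(a), a)


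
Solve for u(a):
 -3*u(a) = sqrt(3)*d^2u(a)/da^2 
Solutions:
 u(a) = C1*sin(3^(1/4)*a) + C2*cos(3^(1/4)*a)


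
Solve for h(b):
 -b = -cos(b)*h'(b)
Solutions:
 h(b) = C1 + Integral(b/cos(b), b)


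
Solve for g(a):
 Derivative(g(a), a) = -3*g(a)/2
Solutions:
 g(a) = C1*exp(-3*a/2)


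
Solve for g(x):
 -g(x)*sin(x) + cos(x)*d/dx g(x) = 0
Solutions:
 g(x) = C1/cos(x)


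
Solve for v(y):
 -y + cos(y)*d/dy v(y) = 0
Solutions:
 v(y) = C1 + Integral(y/cos(y), y)


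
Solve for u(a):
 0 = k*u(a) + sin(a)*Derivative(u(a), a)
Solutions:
 u(a) = C1*exp(k*(-log(cos(a) - 1) + log(cos(a) + 1))/2)


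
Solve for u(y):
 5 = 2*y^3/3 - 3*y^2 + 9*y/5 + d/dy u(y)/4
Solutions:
 u(y) = C1 - 2*y^4/3 + 4*y^3 - 18*y^2/5 + 20*y


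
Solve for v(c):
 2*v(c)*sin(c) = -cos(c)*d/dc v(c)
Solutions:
 v(c) = C1*cos(c)^2


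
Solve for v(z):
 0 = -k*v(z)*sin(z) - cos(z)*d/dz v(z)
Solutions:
 v(z) = C1*exp(k*log(cos(z)))


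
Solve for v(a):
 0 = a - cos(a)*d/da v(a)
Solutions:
 v(a) = C1 + Integral(a/cos(a), a)


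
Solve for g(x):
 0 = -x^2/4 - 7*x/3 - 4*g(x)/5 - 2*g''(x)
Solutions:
 g(x) = C1*sin(sqrt(10)*x/5) + C2*cos(sqrt(10)*x/5) - 5*x^2/16 - 35*x/12 + 25/16


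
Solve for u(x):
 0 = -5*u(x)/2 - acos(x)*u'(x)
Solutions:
 u(x) = C1*exp(-5*Integral(1/acos(x), x)/2)


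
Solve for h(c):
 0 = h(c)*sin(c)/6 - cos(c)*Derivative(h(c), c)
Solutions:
 h(c) = C1/cos(c)^(1/6)


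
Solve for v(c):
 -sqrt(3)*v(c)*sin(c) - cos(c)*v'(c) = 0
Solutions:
 v(c) = C1*cos(c)^(sqrt(3))


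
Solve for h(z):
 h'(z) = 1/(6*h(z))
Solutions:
 h(z) = -sqrt(C1 + 3*z)/3
 h(z) = sqrt(C1 + 3*z)/3
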